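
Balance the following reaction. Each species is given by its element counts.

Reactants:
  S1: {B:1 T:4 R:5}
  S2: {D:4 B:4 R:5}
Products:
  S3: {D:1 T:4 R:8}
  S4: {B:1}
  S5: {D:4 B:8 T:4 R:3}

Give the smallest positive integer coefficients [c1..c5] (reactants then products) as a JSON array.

Coefficients: [5, 2, 4, 5, 1]

D: 5·0+2·4 = 8 | 4·1+5·0+1·4 = 8
B: 5·1+2·4 = 13 | 4·0+5·1+1·8 = 13
T: 5·4+2·0 = 20 | 4·4+5·0+1·4 = 20
R: 5·5+2·5 = 35 | 4·8+5·0+1·3 = 35
gcd(5,2,4,5,1) = 1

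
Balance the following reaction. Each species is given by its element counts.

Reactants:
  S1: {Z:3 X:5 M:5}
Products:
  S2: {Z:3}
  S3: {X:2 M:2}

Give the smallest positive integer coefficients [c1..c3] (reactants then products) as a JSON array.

Z: 2·3 = 6 | 2·3+5·0 = 6
X: 2·5 = 10 | 2·0+5·2 = 10
M: 2·5 = 10 | 2·0+5·2 = 10
gcd(2,2,5) = 1

Coefficients: [2, 2, 5]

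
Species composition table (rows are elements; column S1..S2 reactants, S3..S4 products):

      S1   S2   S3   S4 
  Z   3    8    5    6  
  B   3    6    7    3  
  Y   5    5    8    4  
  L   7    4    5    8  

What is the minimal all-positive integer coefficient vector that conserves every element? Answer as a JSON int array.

Z: 5·3+3·8 = 39 | 3·5+4·6 = 39
B: 5·3+3·6 = 33 | 3·7+4·3 = 33
Y: 5·5+3·5 = 40 | 3·8+4·4 = 40
L: 5·7+3·4 = 47 | 3·5+4·8 = 47
gcd(5,3,3,4) = 1

Coefficients: [5, 3, 3, 4]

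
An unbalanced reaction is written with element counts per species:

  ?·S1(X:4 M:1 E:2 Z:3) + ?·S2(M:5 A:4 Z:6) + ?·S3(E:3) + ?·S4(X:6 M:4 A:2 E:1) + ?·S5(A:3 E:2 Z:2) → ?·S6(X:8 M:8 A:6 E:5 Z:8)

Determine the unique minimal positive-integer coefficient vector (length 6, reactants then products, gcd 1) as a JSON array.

X: 4·4+4·0+3·0+4·6+2·0 = 40 | 5·8 = 40
M: 4·1+4·5+3·0+4·4+2·0 = 40 | 5·8 = 40
A: 4·0+4·4+3·0+4·2+2·3 = 30 | 5·6 = 30
E: 4·2+4·0+3·3+4·1+2·2 = 25 | 5·5 = 25
Z: 4·3+4·6+3·0+4·0+2·2 = 40 | 5·8 = 40
gcd(4,4,3,4,2,5) = 1

Coefficients: [4, 4, 3, 4, 2, 5]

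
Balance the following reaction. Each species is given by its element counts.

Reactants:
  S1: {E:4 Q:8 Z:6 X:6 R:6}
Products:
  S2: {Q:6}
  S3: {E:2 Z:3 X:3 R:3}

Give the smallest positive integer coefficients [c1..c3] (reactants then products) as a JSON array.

E: 3·4 = 12 | 4·0+6·2 = 12
Q: 3·8 = 24 | 4·6+6·0 = 24
Z: 3·6 = 18 | 4·0+6·3 = 18
X: 3·6 = 18 | 4·0+6·3 = 18
R: 3·6 = 18 | 4·0+6·3 = 18
gcd(3,4,6) = 1

Coefficients: [3, 4, 6]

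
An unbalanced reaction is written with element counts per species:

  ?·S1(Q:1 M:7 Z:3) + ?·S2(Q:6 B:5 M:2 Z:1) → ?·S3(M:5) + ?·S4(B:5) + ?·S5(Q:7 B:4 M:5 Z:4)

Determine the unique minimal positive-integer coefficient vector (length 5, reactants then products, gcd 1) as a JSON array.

Coefficients: [5, 5, 4, 1, 5]

Q: 5·1+5·6 = 35 | 4·0+1·0+5·7 = 35
B: 5·0+5·5 = 25 | 4·0+1·5+5·4 = 25
M: 5·7+5·2 = 45 | 4·5+1·0+5·5 = 45
Z: 5·3+5·1 = 20 | 4·0+1·0+5·4 = 20
gcd(5,5,4,1,5) = 1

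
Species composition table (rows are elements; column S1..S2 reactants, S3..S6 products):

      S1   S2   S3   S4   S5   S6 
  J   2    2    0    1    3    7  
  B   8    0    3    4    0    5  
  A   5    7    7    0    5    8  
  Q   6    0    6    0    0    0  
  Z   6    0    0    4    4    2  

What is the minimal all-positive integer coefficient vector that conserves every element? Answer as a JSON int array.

Coefficients: [5, 4, 5, 5, 2, 1]

J: 5·2+4·2 = 18 | 5·0+5·1+2·3+1·7 = 18
B: 5·8+4·0 = 40 | 5·3+5·4+2·0+1·5 = 40
A: 5·5+4·7 = 53 | 5·7+5·0+2·5+1·8 = 53
Q: 5·6+4·0 = 30 | 5·6+5·0+2·0+1·0 = 30
Z: 5·6+4·0 = 30 | 5·0+5·4+2·4+1·2 = 30
gcd(5,4,5,5,2,1) = 1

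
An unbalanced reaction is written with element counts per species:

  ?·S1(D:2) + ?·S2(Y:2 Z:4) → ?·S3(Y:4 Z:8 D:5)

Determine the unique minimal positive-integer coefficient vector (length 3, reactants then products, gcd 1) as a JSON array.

Y: 5·0+4·2 = 8 | 2·4 = 8
Z: 5·0+4·4 = 16 | 2·8 = 16
D: 5·2+4·0 = 10 | 2·5 = 10
gcd(5,4,2) = 1

Coefficients: [5, 4, 2]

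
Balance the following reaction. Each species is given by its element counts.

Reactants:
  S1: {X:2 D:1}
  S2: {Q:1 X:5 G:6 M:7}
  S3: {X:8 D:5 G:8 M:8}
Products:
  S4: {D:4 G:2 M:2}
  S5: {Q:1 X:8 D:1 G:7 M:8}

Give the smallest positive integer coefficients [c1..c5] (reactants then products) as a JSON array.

Coefficients: [5, 6, 1, 1, 6]

Q: 5·0+6·1+1·0 = 6 | 1·0+6·1 = 6
X: 5·2+6·5+1·8 = 48 | 1·0+6·8 = 48
D: 5·1+6·0+1·5 = 10 | 1·4+6·1 = 10
G: 5·0+6·6+1·8 = 44 | 1·2+6·7 = 44
M: 5·0+6·7+1·8 = 50 | 1·2+6·8 = 50
gcd(5,6,1,1,6) = 1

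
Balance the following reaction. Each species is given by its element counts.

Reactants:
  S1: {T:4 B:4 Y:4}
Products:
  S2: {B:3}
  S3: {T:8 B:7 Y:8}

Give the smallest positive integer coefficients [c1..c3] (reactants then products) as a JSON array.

T: 6·4 = 24 | 1·0+3·8 = 24
B: 6·4 = 24 | 1·3+3·7 = 24
Y: 6·4 = 24 | 1·0+3·8 = 24
gcd(6,1,3) = 1

Coefficients: [6, 1, 3]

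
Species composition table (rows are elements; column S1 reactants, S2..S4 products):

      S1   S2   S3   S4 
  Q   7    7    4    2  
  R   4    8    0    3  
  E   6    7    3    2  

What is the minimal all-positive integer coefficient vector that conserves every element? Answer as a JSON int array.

Coefficients: [5, 1, 5, 4]

Q: 5·7 = 35 | 1·7+5·4+4·2 = 35
R: 5·4 = 20 | 1·8+5·0+4·3 = 20
E: 5·6 = 30 | 1·7+5·3+4·2 = 30
gcd(5,1,5,4) = 1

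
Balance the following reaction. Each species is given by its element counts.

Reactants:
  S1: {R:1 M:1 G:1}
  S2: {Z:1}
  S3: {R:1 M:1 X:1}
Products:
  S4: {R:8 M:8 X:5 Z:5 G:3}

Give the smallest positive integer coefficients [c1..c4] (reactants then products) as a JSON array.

Coefficients: [3, 5, 5, 1]

R: 3·1+5·0+5·1 = 8 | 1·8 = 8
M: 3·1+5·0+5·1 = 8 | 1·8 = 8
X: 3·0+5·0+5·1 = 5 | 1·5 = 5
Z: 3·0+5·1+5·0 = 5 | 1·5 = 5
G: 3·1+5·0+5·0 = 3 | 1·3 = 3
gcd(3,5,5,1) = 1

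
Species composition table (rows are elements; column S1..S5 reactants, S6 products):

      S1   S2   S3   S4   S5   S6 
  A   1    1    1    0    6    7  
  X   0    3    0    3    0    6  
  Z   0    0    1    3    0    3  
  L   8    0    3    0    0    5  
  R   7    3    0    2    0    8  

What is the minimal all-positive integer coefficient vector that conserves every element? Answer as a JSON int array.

Coefficients: [2, 6, 3, 4, 4, 5]

A: 2·1+6·1+3·1+4·0+4·6 = 35 | 5·7 = 35
X: 2·0+6·3+3·0+4·3+4·0 = 30 | 5·6 = 30
Z: 2·0+6·0+3·1+4·3+4·0 = 15 | 5·3 = 15
L: 2·8+6·0+3·3+4·0+4·0 = 25 | 5·5 = 25
R: 2·7+6·3+3·0+4·2+4·0 = 40 | 5·8 = 40
gcd(2,6,3,4,4,5) = 1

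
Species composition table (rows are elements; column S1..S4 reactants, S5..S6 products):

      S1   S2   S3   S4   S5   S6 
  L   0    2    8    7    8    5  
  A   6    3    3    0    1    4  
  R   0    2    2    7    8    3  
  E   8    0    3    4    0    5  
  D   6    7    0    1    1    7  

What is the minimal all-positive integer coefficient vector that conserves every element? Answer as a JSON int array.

Coefficients: [1, 5, 2, 4, 3, 6]

L: 1·0+5·2+2·8+4·7 = 54 | 3·8+6·5 = 54
A: 1·6+5·3+2·3+4·0 = 27 | 3·1+6·4 = 27
R: 1·0+5·2+2·2+4·7 = 42 | 3·8+6·3 = 42
E: 1·8+5·0+2·3+4·4 = 30 | 3·0+6·5 = 30
D: 1·6+5·7+2·0+4·1 = 45 | 3·1+6·7 = 45
gcd(1,5,2,4,3,6) = 1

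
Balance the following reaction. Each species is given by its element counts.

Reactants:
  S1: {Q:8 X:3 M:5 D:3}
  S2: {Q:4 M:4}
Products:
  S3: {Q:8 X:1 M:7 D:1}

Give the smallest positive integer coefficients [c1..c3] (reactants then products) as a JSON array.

Coefficients: [1, 4, 3]

Q: 1·8+4·4 = 24 | 3·8 = 24
X: 1·3+4·0 = 3 | 3·1 = 3
M: 1·5+4·4 = 21 | 3·7 = 21
D: 1·3+4·0 = 3 | 3·1 = 3
gcd(1,4,3) = 1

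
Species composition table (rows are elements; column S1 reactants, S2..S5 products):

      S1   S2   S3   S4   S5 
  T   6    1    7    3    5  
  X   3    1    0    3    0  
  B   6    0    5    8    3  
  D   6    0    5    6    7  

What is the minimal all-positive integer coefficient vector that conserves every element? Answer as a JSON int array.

T: 4·6 = 24 | 6·1+1·7+2·3+1·5 = 24
X: 4·3 = 12 | 6·1+1·0+2·3+1·0 = 12
B: 4·6 = 24 | 6·0+1·5+2·8+1·3 = 24
D: 4·6 = 24 | 6·0+1·5+2·6+1·7 = 24
gcd(4,6,1,2,1) = 1

Coefficients: [4, 6, 1, 2, 1]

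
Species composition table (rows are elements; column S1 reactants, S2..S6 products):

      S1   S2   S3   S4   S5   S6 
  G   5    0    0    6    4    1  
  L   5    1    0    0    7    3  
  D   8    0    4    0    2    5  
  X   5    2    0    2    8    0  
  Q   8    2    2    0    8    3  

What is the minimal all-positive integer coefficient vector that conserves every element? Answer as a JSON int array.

Coefficients: [6, 4, 6, 3, 2, 4]

G: 6·5 = 30 | 4·0+6·0+3·6+2·4+4·1 = 30
L: 6·5 = 30 | 4·1+6·0+3·0+2·7+4·3 = 30
D: 6·8 = 48 | 4·0+6·4+3·0+2·2+4·5 = 48
X: 6·5 = 30 | 4·2+6·0+3·2+2·8+4·0 = 30
Q: 6·8 = 48 | 4·2+6·2+3·0+2·8+4·3 = 48
gcd(6,4,6,3,2,4) = 1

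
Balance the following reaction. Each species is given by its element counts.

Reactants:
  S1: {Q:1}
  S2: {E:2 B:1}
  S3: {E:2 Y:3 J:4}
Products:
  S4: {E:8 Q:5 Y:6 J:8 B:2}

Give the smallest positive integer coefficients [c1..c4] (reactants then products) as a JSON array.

E: 5·0+2·2+2·2 = 8 | 1·8 = 8
Q: 5·1+2·0+2·0 = 5 | 1·5 = 5
Y: 5·0+2·0+2·3 = 6 | 1·6 = 6
J: 5·0+2·0+2·4 = 8 | 1·8 = 8
B: 5·0+2·1+2·0 = 2 | 1·2 = 2
gcd(5,2,2,1) = 1

Coefficients: [5, 2, 2, 1]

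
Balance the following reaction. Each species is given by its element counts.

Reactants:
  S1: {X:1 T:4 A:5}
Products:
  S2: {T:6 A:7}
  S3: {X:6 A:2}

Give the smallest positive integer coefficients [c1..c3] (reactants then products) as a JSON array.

X: 6·1 = 6 | 4·0+1·6 = 6
T: 6·4 = 24 | 4·6+1·0 = 24
A: 6·5 = 30 | 4·7+1·2 = 30
gcd(6,4,1) = 1

Coefficients: [6, 4, 1]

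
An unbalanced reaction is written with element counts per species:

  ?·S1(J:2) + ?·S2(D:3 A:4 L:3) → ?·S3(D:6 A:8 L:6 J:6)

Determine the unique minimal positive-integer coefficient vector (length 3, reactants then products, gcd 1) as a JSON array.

Coefficients: [3, 2, 1]

D: 3·0+2·3 = 6 | 1·6 = 6
A: 3·0+2·4 = 8 | 1·8 = 8
L: 3·0+2·3 = 6 | 1·6 = 6
J: 3·2+2·0 = 6 | 1·6 = 6
gcd(3,2,1) = 1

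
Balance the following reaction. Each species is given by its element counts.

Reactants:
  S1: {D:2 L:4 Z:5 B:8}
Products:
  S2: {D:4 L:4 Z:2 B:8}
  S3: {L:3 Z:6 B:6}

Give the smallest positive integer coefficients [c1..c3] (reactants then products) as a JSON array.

Coefficients: [6, 3, 4]

D: 6·2 = 12 | 3·4+4·0 = 12
L: 6·4 = 24 | 3·4+4·3 = 24
Z: 6·5 = 30 | 3·2+4·6 = 30
B: 6·8 = 48 | 3·8+4·6 = 48
gcd(6,3,4) = 1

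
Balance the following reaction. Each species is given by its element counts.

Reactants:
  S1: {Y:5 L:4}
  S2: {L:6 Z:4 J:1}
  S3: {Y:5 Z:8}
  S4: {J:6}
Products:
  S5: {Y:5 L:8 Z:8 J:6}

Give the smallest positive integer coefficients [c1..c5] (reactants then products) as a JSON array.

Coefficients: [3, 6, 3, 5, 6]

Y: 3·5+6·0+3·5+5·0 = 30 | 6·5 = 30
L: 3·4+6·6+3·0+5·0 = 48 | 6·8 = 48
Z: 3·0+6·4+3·8+5·0 = 48 | 6·8 = 48
J: 3·0+6·1+3·0+5·6 = 36 | 6·6 = 36
gcd(3,6,3,5,6) = 1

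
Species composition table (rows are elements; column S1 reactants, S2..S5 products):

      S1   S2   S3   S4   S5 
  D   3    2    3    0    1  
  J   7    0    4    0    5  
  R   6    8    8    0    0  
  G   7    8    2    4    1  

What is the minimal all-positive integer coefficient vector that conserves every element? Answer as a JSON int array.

D: 4·3 = 12 | 1·2+2·3+3·0+4·1 = 12
J: 4·7 = 28 | 1·0+2·4+3·0+4·5 = 28
R: 4·6 = 24 | 1·8+2·8+3·0+4·0 = 24
G: 4·7 = 28 | 1·8+2·2+3·4+4·1 = 28
gcd(4,1,2,3,4) = 1

Coefficients: [4, 1, 2, 3, 4]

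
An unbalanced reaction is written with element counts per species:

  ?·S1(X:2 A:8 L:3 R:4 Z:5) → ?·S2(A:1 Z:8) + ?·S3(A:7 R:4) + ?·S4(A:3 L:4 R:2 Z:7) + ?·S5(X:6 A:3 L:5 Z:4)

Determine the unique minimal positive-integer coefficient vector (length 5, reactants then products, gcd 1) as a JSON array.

X: 6·2 = 12 | 1·0+5·0+2·0+2·6 = 12
A: 6·8 = 48 | 1·1+5·7+2·3+2·3 = 48
L: 6·3 = 18 | 1·0+5·0+2·4+2·5 = 18
R: 6·4 = 24 | 1·0+5·4+2·2+2·0 = 24
Z: 6·5 = 30 | 1·8+5·0+2·7+2·4 = 30
gcd(6,1,5,2,2) = 1

Coefficients: [6, 1, 5, 2, 2]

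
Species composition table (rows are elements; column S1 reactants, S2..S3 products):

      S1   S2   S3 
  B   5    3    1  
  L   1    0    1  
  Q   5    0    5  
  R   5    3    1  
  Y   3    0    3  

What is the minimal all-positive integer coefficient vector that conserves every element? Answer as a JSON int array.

B: 3·5 = 15 | 4·3+3·1 = 15
L: 3·1 = 3 | 4·0+3·1 = 3
Q: 3·5 = 15 | 4·0+3·5 = 15
R: 3·5 = 15 | 4·3+3·1 = 15
Y: 3·3 = 9 | 4·0+3·3 = 9
gcd(3,4,3) = 1

Coefficients: [3, 4, 3]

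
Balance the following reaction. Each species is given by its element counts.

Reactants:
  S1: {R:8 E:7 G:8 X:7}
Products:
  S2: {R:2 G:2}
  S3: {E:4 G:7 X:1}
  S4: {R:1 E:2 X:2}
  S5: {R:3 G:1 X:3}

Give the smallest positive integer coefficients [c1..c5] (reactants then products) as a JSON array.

Coefficients: [2, 4, 1, 5, 1]

R: 2·8 = 16 | 4·2+1·0+5·1+1·3 = 16
E: 2·7 = 14 | 4·0+1·4+5·2+1·0 = 14
G: 2·8 = 16 | 4·2+1·7+5·0+1·1 = 16
X: 2·7 = 14 | 4·0+1·1+5·2+1·3 = 14
gcd(2,4,1,5,1) = 1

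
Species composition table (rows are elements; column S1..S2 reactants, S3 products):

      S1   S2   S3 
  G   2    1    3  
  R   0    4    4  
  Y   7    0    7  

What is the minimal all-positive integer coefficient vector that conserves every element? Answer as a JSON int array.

Coefficients: [1, 1, 1]

G: 1·2+1·1 = 3 | 1·3 = 3
R: 1·0+1·4 = 4 | 1·4 = 4
Y: 1·7+1·0 = 7 | 1·7 = 7
gcd(1,1,1) = 1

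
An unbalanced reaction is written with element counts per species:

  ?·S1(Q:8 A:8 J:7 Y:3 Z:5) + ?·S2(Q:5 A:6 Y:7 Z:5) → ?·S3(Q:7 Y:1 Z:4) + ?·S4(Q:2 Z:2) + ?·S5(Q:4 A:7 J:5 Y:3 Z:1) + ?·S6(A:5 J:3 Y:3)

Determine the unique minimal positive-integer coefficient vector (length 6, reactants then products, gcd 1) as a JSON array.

Coefficients: [2, 1, 1, 5, 1, 3]

Q: 2·8+1·5 = 21 | 1·7+5·2+1·4+3·0 = 21
A: 2·8+1·6 = 22 | 1·0+5·0+1·7+3·5 = 22
J: 2·7+1·0 = 14 | 1·0+5·0+1·5+3·3 = 14
Y: 2·3+1·7 = 13 | 1·1+5·0+1·3+3·3 = 13
Z: 2·5+1·5 = 15 | 1·4+5·2+1·1+3·0 = 15
gcd(2,1,1,5,1,3) = 1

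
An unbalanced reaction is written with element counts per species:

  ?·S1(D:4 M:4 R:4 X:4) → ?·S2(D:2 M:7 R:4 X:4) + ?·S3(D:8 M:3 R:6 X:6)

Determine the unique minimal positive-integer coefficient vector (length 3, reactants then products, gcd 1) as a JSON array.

Coefficients: [5, 2, 2]

D: 5·4 = 20 | 2·2+2·8 = 20
M: 5·4 = 20 | 2·7+2·3 = 20
R: 5·4 = 20 | 2·4+2·6 = 20
X: 5·4 = 20 | 2·4+2·6 = 20
gcd(5,2,2) = 1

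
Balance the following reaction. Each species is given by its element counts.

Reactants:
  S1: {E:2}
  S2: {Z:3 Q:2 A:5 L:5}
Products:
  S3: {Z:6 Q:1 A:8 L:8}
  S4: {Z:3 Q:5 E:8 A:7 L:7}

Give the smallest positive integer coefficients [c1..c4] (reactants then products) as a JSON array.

Coefficients: [4, 3, 1, 1]

Z: 4·0+3·3 = 9 | 1·6+1·3 = 9
Q: 4·0+3·2 = 6 | 1·1+1·5 = 6
E: 4·2+3·0 = 8 | 1·0+1·8 = 8
A: 4·0+3·5 = 15 | 1·8+1·7 = 15
L: 4·0+3·5 = 15 | 1·8+1·7 = 15
gcd(4,3,1,1) = 1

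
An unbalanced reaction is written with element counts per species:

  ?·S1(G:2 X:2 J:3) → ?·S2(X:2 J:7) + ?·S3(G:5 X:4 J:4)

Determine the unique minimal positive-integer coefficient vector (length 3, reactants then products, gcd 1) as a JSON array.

Coefficients: [5, 1, 2]

G: 5·2 = 10 | 1·0+2·5 = 10
X: 5·2 = 10 | 1·2+2·4 = 10
J: 5·3 = 15 | 1·7+2·4 = 15
gcd(5,1,2) = 1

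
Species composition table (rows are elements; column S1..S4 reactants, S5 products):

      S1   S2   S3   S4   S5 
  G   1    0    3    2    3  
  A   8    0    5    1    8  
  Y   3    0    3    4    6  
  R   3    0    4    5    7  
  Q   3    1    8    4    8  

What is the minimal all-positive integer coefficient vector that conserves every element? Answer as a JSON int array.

G: 3·1+3·0+1·3+3·2 = 12 | 4·3 = 12
A: 3·8+3·0+1·5+3·1 = 32 | 4·8 = 32
Y: 3·3+3·0+1·3+3·4 = 24 | 4·6 = 24
R: 3·3+3·0+1·4+3·5 = 28 | 4·7 = 28
Q: 3·3+3·1+1·8+3·4 = 32 | 4·8 = 32
gcd(3,3,1,3,4) = 1

Coefficients: [3, 3, 1, 3, 4]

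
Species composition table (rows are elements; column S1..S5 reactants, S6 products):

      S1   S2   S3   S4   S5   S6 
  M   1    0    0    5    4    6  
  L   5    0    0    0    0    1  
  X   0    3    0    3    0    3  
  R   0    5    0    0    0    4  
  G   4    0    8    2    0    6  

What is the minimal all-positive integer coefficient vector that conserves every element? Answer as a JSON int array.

M: 1·1+4·0+3·0+1·5+6·4 = 30 | 5·6 = 30
L: 1·5+4·0+3·0+1·0+6·0 = 5 | 5·1 = 5
X: 1·0+4·3+3·0+1·3+6·0 = 15 | 5·3 = 15
R: 1·0+4·5+3·0+1·0+6·0 = 20 | 5·4 = 20
G: 1·4+4·0+3·8+1·2+6·0 = 30 | 5·6 = 30
gcd(1,4,3,1,6,5) = 1

Coefficients: [1, 4, 3, 1, 6, 5]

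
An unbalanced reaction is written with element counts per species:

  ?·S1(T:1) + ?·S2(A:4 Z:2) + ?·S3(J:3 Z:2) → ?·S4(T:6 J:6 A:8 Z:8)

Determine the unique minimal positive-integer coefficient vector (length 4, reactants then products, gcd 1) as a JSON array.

Coefficients: [6, 2, 2, 1]

T: 6·1+2·0+2·0 = 6 | 1·6 = 6
J: 6·0+2·0+2·3 = 6 | 1·6 = 6
A: 6·0+2·4+2·0 = 8 | 1·8 = 8
Z: 6·0+2·2+2·2 = 8 | 1·8 = 8
gcd(6,2,2,1) = 1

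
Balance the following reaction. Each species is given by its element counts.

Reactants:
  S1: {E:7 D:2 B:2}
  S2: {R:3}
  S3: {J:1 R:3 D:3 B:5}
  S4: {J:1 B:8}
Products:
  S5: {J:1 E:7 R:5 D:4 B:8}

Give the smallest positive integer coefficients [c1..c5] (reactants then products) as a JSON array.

Coefficients: [3, 3, 2, 1, 3]

J: 3·0+3·0+2·1+1·1 = 3 | 3·1 = 3
E: 3·7+3·0+2·0+1·0 = 21 | 3·7 = 21
R: 3·0+3·3+2·3+1·0 = 15 | 3·5 = 15
D: 3·2+3·0+2·3+1·0 = 12 | 3·4 = 12
B: 3·2+3·0+2·5+1·8 = 24 | 3·8 = 24
gcd(3,3,2,1,3) = 1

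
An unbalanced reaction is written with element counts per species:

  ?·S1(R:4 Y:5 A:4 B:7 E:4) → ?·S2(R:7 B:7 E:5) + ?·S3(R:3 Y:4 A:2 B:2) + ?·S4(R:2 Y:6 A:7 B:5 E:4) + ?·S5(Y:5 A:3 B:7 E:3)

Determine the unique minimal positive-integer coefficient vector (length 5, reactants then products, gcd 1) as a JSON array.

Coefficients: [3, 1, 1, 1, 1]

R: 3·4 = 12 | 1·7+1·3+1·2+1·0 = 12
Y: 3·5 = 15 | 1·0+1·4+1·6+1·5 = 15
A: 3·4 = 12 | 1·0+1·2+1·7+1·3 = 12
B: 3·7 = 21 | 1·7+1·2+1·5+1·7 = 21
E: 3·4 = 12 | 1·5+1·0+1·4+1·3 = 12
gcd(3,1,1,1,1) = 1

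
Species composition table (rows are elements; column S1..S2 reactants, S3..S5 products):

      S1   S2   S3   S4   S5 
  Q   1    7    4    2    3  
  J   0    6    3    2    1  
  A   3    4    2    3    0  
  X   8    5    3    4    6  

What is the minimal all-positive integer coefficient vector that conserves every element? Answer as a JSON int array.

Q: 2·1+3·7 = 23 | 3·4+4·2+1·3 = 23
J: 2·0+3·6 = 18 | 3·3+4·2+1·1 = 18
A: 2·3+3·4 = 18 | 3·2+4·3+1·0 = 18
X: 2·8+3·5 = 31 | 3·3+4·4+1·6 = 31
gcd(2,3,3,4,1) = 1

Coefficients: [2, 3, 3, 4, 1]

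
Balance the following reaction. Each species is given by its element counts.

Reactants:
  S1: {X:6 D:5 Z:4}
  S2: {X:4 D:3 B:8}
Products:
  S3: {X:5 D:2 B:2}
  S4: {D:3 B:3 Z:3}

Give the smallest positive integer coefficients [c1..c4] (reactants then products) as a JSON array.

Coefficients: [3, 3, 6, 4]

X: 3·6+3·4 = 30 | 6·5+4·0 = 30
D: 3·5+3·3 = 24 | 6·2+4·3 = 24
B: 3·0+3·8 = 24 | 6·2+4·3 = 24
Z: 3·4+3·0 = 12 | 6·0+4·3 = 12
gcd(3,3,6,4) = 1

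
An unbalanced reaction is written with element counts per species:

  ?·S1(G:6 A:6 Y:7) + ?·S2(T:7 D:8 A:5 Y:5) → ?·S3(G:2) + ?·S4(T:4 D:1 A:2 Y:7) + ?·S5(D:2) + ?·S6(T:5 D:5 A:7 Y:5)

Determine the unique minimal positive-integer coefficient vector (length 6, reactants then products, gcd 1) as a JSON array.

Coefficients: [2, 4, 6, 2, 5, 4]

T: 2·0+4·7 = 28 | 6·0+2·4+5·0+4·5 = 28
D: 2·0+4·8 = 32 | 6·0+2·1+5·2+4·5 = 32
G: 2·6+4·0 = 12 | 6·2+2·0+5·0+4·0 = 12
A: 2·6+4·5 = 32 | 6·0+2·2+5·0+4·7 = 32
Y: 2·7+4·5 = 34 | 6·0+2·7+5·0+4·5 = 34
gcd(2,4,6,2,5,4) = 1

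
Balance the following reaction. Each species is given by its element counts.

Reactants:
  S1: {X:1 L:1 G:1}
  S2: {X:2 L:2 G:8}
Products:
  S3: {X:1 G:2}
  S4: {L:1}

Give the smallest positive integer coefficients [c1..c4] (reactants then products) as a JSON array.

X: 4·1+1·2 = 6 | 6·1+6·0 = 6
L: 4·1+1·2 = 6 | 6·0+6·1 = 6
G: 4·1+1·8 = 12 | 6·2+6·0 = 12
gcd(4,1,6,6) = 1

Coefficients: [4, 1, 6, 6]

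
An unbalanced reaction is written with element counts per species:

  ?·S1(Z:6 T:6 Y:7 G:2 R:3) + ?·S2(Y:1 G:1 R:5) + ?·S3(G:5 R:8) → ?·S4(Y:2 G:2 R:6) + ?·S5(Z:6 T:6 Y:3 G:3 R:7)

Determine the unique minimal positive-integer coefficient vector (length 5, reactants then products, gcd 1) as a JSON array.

Coefficients: [1, 4, 1, 4, 1]

Z: 1·6+4·0+1·0 = 6 | 4·0+1·6 = 6
T: 1·6+4·0+1·0 = 6 | 4·0+1·6 = 6
Y: 1·7+4·1+1·0 = 11 | 4·2+1·3 = 11
G: 1·2+4·1+1·5 = 11 | 4·2+1·3 = 11
R: 1·3+4·5+1·8 = 31 | 4·6+1·7 = 31
gcd(1,4,1,4,1) = 1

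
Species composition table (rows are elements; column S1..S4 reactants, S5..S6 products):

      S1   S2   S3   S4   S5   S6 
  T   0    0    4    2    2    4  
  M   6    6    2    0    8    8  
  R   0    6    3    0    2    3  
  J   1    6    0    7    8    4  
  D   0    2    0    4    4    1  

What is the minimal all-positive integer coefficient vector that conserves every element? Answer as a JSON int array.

Coefficients: [5, 1, 2, 3, 3, 2]

T: 5·0+1·0+2·4+3·2 = 14 | 3·2+2·4 = 14
M: 5·6+1·6+2·2+3·0 = 40 | 3·8+2·8 = 40
R: 5·0+1·6+2·3+3·0 = 12 | 3·2+2·3 = 12
J: 5·1+1·6+2·0+3·7 = 32 | 3·8+2·4 = 32
D: 5·0+1·2+2·0+3·4 = 14 | 3·4+2·1 = 14
gcd(5,1,2,3,3,2) = 1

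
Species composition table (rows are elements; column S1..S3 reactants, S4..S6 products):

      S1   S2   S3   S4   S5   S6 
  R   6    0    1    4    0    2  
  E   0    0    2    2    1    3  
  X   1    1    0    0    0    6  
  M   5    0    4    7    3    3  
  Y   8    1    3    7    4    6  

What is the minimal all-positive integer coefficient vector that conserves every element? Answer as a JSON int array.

Coefficients: [2, 4, 6, 4, 1, 1]

R: 2·6+4·0+6·1 = 18 | 4·4+1·0+1·2 = 18
E: 2·0+4·0+6·2 = 12 | 4·2+1·1+1·3 = 12
X: 2·1+4·1+6·0 = 6 | 4·0+1·0+1·6 = 6
M: 2·5+4·0+6·4 = 34 | 4·7+1·3+1·3 = 34
Y: 2·8+4·1+6·3 = 38 | 4·7+1·4+1·6 = 38
gcd(2,4,6,4,1,1) = 1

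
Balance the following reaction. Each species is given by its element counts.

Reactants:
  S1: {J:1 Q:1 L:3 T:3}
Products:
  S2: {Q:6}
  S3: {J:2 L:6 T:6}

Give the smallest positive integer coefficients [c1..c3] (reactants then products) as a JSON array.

J: 6·1 = 6 | 1·0+3·2 = 6
Q: 6·1 = 6 | 1·6+3·0 = 6
L: 6·3 = 18 | 1·0+3·6 = 18
T: 6·3 = 18 | 1·0+3·6 = 18
gcd(6,1,3) = 1

Coefficients: [6, 1, 3]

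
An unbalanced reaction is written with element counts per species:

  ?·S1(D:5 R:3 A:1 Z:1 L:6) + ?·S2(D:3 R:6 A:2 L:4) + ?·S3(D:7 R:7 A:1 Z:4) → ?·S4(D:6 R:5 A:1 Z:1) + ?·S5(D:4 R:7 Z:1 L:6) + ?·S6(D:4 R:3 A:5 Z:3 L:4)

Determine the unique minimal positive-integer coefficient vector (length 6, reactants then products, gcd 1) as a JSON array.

Coefficients: [4, 6, 4, 5, 6, 3]

D: 4·5+6·3+4·7 = 66 | 5·6+6·4+3·4 = 66
R: 4·3+6·6+4·7 = 76 | 5·5+6·7+3·3 = 76
A: 4·1+6·2+4·1 = 20 | 5·1+6·0+3·5 = 20
Z: 4·1+6·0+4·4 = 20 | 5·1+6·1+3·3 = 20
L: 4·6+6·4+4·0 = 48 | 5·0+6·6+3·4 = 48
gcd(4,6,4,5,6,3) = 1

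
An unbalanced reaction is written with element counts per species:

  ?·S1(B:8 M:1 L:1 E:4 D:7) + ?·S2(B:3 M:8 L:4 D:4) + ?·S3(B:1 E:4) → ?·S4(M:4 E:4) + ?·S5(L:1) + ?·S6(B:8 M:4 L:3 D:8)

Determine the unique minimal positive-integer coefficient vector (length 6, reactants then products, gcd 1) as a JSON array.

B: 4·8+5·3+1·1 = 48 | 5·0+6·0+6·8 = 48
M: 4·1+5·8+1·0 = 44 | 5·4+6·0+6·4 = 44
L: 4·1+5·4+1·0 = 24 | 5·0+6·1+6·3 = 24
E: 4·4+5·0+1·4 = 20 | 5·4+6·0+6·0 = 20
D: 4·7+5·4+1·0 = 48 | 5·0+6·0+6·8 = 48
gcd(4,5,1,5,6,6) = 1

Coefficients: [4, 5, 1, 5, 6, 6]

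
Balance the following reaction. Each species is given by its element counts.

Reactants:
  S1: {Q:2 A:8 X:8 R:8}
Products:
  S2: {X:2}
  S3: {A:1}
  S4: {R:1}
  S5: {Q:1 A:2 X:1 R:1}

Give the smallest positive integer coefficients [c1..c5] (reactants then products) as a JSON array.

Q: 1·2 = 2 | 3·0+4·0+6·0+2·1 = 2
A: 1·8 = 8 | 3·0+4·1+6·0+2·2 = 8
X: 1·8 = 8 | 3·2+4·0+6·0+2·1 = 8
R: 1·8 = 8 | 3·0+4·0+6·1+2·1 = 8
gcd(1,3,4,6,2) = 1

Coefficients: [1, 3, 4, 6, 2]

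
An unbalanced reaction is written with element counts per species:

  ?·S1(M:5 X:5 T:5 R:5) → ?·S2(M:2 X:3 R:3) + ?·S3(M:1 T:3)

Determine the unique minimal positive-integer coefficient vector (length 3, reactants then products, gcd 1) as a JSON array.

Coefficients: [3, 5, 5]

M: 3·5 = 15 | 5·2+5·1 = 15
X: 3·5 = 15 | 5·3+5·0 = 15
T: 3·5 = 15 | 5·0+5·3 = 15
R: 3·5 = 15 | 5·3+5·0 = 15
gcd(3,5,5) = 1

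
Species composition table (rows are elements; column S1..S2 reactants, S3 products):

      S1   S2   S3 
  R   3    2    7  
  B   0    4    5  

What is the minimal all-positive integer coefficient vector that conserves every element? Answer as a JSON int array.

R: 6·3+5·2 = 28 | 4·7 = 28
B: 6·0+5·4 = 20 | 4·5 = 20
gcd(6,5,4) = 1

Coefficients: [6, 5, 4]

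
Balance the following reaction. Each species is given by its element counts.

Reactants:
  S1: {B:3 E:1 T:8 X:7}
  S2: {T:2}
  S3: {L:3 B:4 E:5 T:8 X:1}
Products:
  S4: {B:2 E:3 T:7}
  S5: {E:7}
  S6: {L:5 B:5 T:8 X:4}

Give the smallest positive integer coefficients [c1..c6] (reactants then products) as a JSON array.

L: 1·0+2·0+5·3 = 15 | 4·0+2·0+3·5 = 15
B: 1·3+2·0+5·4 = 23 | 4·2+2·0+3·5 = 23
E: 1·1+2·0+5·5 = 26 | 4·3+2·7+3·0 = 26
T: 1·8+2·2+5·8 = 52 | 4·7+2·0+3·8 = 52
X: 1·7+2·0+5·1 = 12 | 4·0+2·0+3·4 = 12
gcd(1,2,5,4,2,3) = 1

Coefficients: [1, 2, 5, 4, 2, 3]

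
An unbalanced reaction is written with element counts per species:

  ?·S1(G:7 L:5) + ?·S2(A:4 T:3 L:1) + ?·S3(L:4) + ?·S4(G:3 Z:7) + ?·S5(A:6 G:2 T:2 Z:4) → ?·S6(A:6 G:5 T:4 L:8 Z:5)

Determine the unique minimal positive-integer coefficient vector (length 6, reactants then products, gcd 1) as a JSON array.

A: 2·0+6·4+6·0+3·0+1·6 = 30 | 5·6 = 30
G: 2·7+6·0+6·0+3·3+1·2 = 25 | 5·5 = 25
T: 2·0+6·3+6·0+3·0+1·2 = 20 | 5·4 = 20
L: 2·5+6·1+6·4+3·0+1·0 = 40 | 5·8 = 40
Z: 2·0+6·0+6·0+3·7+1·4 = 25 | 5·5 = 25
gcd(2,6,6,3,1,5) = 1

Coefficients: [2, 6, 6, 3, 1, 5]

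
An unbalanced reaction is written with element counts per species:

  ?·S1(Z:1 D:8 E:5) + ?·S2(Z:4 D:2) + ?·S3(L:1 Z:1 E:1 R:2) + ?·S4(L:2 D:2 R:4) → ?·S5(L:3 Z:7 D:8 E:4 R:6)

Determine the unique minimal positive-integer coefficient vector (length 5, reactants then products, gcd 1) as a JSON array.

Coefficients: [2, 5, 6, 3, 4]

L: 2·0+5·0+6·1+3·2 = 12 | 4·3 = 12
Z: 2·1+5·4+6·1+3·0 = 28 | 4·7 = 28
D: 2·8+5·2+6·0+3·2 = 32 | 4·8 = 32
E: 2·5+5·0+6·1+3·0 = 16 | 4·4 = 16
R: 2·0+5·0+6·2+3·4 = 24 | 4·6 = 24
gcd(2,5,6,3,4) = 1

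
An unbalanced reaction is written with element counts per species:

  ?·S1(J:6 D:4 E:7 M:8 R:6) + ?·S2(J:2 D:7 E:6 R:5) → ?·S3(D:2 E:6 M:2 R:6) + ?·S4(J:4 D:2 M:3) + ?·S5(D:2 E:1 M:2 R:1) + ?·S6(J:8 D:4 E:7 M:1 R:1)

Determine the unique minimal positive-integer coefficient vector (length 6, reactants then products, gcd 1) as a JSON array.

J: 4·6+2·2 = 28 | 5·0+5·4+3·0+1·8 = 28
D: 4·4+2·7 = 30 | 5·2+5·2+3·2+1·4 = 30
E: 4·7+2·6 = 40 | 5·6+5·0+3·1+1·7 = 40
M: 4·8+2·0 = 32 | 5·2+5·3+3·2+1·1 = 32
R: 4·6+2·5 = 34 | 5·6+5·0+3·1+1·1 = 34
gcd(4,2,5,5,3,1) = 1

Coefficients: [4, 2, 5, 5, 3, 1]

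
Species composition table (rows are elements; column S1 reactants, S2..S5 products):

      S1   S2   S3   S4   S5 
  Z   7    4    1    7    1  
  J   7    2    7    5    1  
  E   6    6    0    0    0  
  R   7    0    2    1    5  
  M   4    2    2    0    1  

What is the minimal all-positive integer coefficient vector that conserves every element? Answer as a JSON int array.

Coefficients: [5, 5, 2, 1, 6]

Z: 5·7 = 35 | 5·4+2·1+1·7+6·1 = 35
J: 5·7 = 35 | 5·2+2·7+1·5+6·1 = 35
E: 5·6 = 30 | 5·6+2·0+1·0+6·0 = 30
R: 5·7 = 35 | 5·0+2·2+1·1+6·5 = 35
M: 5·4 = 20 | 5·2+2·2+1·0+6·1 = 20
gcd(5,5,2,1,6) = 1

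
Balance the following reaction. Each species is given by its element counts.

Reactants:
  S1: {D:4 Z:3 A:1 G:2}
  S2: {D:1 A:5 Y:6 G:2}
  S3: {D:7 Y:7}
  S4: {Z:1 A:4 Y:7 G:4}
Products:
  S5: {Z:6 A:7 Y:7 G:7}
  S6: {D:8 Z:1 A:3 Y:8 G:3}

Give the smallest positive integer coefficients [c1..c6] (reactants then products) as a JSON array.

D: 6·4+2·1+2·7+5·0 = 40 | 3·0+5·8 = 40
Z: 6·3+2·0+2·0+5·1 = 23 | 3·6+5·1 = 23
A: 6·1+2·5+2·0+5·4 = 36 | 3·7+5·3 = 36
Y: 6·0+2·6+2·7+5·7 = 61 | 3·7+5·8 = 61
G: 6·2+2·2+2·0+5·4 = 36 | 3·7+5·3 = 36
gcd(6,2,2,5,3,5) = 1

Coefficients: [6, 2, 2, 5, 3, 5]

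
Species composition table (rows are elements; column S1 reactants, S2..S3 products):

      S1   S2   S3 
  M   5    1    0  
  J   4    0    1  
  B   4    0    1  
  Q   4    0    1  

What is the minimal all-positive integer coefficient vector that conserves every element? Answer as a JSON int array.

Coefficients: [1, 5, 4]

M: 1·5 = 5 | 5·1+4·0 = 5
J: 1·4 = 4 | 5·0+4·1 = 4
B: 1·4 = 4 | 5·0+4·1 = 4
Q: 1·4 = 4 | 5·0+4·1 = 4
gcd(1,5,4) = 1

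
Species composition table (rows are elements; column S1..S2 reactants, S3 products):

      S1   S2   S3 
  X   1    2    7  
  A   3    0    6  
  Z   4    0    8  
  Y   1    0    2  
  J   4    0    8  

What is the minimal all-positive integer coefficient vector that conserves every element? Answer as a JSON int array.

Coefficients: [4, 5, 2]

X: 4·1+5·2 = 14 | 2·7 = 14
A: 4·3+5·0 = 12 | 2·6 = 12
Z: 4·4+5·0 = 16 | 2·8 = 16
Y: 4·1+5·0 = 4 | 2·2 = 4
J: 4·4+5·0 = 16 | 2·8 = 16
gcd(4,5,2) = 1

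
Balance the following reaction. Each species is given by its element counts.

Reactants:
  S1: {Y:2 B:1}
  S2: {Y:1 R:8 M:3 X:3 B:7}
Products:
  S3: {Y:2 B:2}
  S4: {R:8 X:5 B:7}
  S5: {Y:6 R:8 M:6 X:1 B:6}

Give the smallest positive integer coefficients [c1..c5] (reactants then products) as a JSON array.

Coefficients: [5, 2, 3, 1, 1]

Y: 5·2+2·1 = 12 | 3·2+1·0+1·6 = 12
R: 5·0+2·8 = 16 | 3·0+1·8+1·8 = 16
M: 5·0+2·3 = 6 | 3·0+1·0+1·6 = 6
X: 5·0+2·3 = 6 | 3·0+1·5+1·1 = 6
B: 5·1+2·7 = 19 | 3·2+1·7+1·6 = 19
gcd(5,2,3,1,1) = 1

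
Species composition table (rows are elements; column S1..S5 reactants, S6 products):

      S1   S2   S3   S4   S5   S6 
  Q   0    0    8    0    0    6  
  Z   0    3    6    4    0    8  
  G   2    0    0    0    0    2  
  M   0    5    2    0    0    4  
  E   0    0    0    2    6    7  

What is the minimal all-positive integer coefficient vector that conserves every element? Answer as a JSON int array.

Q: 4·0+2·0+3·8+2·0+4·0 = 24 | 4·6 = 24
Z: 4·0+2·3+3·6+2·4+4·0 = 32 | 4·8 = 32
G: 4·2+2·0+3·0+2·0+4·0 = 8 | 4·2 = 8
M: 4·0+2·5+3·2+2·0+4·0 = 16 | 4·4 = 16
E: 4·0+2·0+3·0+2·2+4·6 = 28 | 4·7 = 28
gcd(4,2,3,2,4,4) = 1

Coefficients: [4, 2, 3, 2, 4, 4]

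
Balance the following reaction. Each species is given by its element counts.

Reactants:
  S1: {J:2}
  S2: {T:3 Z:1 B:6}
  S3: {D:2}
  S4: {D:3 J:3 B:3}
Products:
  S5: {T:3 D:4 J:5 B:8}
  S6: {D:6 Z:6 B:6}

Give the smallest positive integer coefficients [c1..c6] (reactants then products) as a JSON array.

T: 6·0+6·3+6·0+6·0 = 18 | 6·3+1·0 = 18
D: 6·0+6·0+6·2+6·3 = 30 | 6·4+1·6 = 30
J: 6·2+6·0+6·0+6·3 = 30 | 6·5+1·0 = 30
Z: 6·0+6·1+6·0+6·0 = 6 | 6·0+1·6 = 6
B: 6·0+6·6+6·0+6·3 = 54 | 6·8+1·6 = 54
gcd(6,6,6,6,6,1) = 1

Coefficients: [6, 6, 6, 6, 6, 1]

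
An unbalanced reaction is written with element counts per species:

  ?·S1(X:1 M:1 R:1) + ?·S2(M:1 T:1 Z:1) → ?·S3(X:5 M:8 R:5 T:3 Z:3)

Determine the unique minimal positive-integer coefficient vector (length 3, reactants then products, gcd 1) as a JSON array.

Coefficients: [5, 3, 1]

X: 5·1+3·0 = 5 | 1·5 = 5
M: 5·1+3·1 = 8 | 1·8 = 8
R: 5·1+3·0 = 5 | 1·5 = 5
T: 5·0+3·1 = 3 | 1·3 = 3
Z: 5·0+3·1 = 3 | 1·3 = 3
gcd(5,3,1) = 1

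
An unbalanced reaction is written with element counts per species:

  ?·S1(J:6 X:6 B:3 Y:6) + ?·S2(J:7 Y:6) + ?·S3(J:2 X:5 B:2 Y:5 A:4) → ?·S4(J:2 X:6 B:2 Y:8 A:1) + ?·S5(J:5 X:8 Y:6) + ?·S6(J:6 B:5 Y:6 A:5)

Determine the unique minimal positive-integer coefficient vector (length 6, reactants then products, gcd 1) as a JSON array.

J: 3·6+2·7+4·2 = 40 | 1·2+4·5+3·6 = 40
X: 3·6+2·0+4·5 = 38 | 1·6+4·8+3·0 = 38
B: 3·3+2·0+4·2 = 17 | 1·2+4·0+3·5 = 17
Y: 3·6+2·6+4·5 = 50 | 1·8+4·6+3·6 = 50
A: 3·0+2·0+4·4 = 16 | 1·1+4·0+3·5 = 16
gcd(3,2,4,1,4,3) = 1

Coefficients: [3, 2, 4, 1, 4, 3]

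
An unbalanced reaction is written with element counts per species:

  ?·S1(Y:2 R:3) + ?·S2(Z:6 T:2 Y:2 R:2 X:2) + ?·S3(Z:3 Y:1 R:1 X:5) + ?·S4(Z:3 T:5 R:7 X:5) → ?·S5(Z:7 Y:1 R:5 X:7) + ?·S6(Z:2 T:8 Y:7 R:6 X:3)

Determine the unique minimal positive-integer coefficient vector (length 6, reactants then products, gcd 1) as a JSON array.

Coefficients: [4, 3, 5, 2, 5, 2]

Z: 4·0+3·6+5·3+2·3 = 39 | 5·7+2·2 = 39
T: 4·0+3·2+5·0+2·5 = 16 | 5·0+2·8 = 16
Y: 4·2+3·2+5·1+2·0 = 19 | 5·1+2·7 = 19
R: 4·3+3·2+5·1+2·7 = 37 | 5·5+2·6 = 37
X: 4·0+3·2+5·5+2·5 = 41 | 5·7+2·3 = 41
gcd(4,3,5,2,5,2) = 1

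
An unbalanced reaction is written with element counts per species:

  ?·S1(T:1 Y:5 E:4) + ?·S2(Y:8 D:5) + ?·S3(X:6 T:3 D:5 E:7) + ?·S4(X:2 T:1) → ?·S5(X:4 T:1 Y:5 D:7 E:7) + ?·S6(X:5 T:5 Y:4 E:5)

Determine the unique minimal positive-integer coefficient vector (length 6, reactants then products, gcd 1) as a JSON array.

Coefficients: [5, 2, 5, 5, 5, 4]

X: 5·0+2·0+5·6+5·2 = 40 | 5·4+4·5 = 40
T: 5·1+2·0+5·3+5·1 = 25 | 5·1+4·5 = 25
Y: 5·5+2·8+5·0+5·0 = 41 | 5·5+4·4 = 41
D: 5·0+2·5+5·5+5·0 = 35 | 5·7+4·0 = 35
E: 5·4+2·0+5·7+5·0 = 55 | 5·7+4·5 = 55
gcd(5,2,5,5,5,4) = 1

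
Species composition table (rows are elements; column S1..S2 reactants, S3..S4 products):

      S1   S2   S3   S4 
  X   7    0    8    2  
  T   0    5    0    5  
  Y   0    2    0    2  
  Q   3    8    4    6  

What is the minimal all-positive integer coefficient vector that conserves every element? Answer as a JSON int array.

Coefficients: [6, 1, 5, 1]

X: 6·7+1·0 = 42 | 5·8+1·2 = 42
T: 6·0+1·5 = 5 | 5·0+1·5 = 5
Y: 6·0+1·2 = 2 | 5·0+1·2 = 2
Q: 6·3+1·8 = 26 | 5·4+1·6 = 26
gcd(6,1,5,1) = 1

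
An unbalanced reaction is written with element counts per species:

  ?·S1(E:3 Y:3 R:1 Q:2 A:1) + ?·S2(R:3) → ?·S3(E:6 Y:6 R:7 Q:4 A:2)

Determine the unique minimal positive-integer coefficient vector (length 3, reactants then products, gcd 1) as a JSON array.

E: 6·3+5·0 = 18 | 3·6 = 18
Y: 6·3+5·0 = 18 | 3·6 = 18
R: 6·1+5·3 = 21 | 3·7 = 21
Q: 6·2+5·0 = 12 | 3·4 = 12
A: 6·1+5·0 = 6 | 3·2 = 6
gcd(6,5,3) = 1

Coefficients: [6, 5, 3]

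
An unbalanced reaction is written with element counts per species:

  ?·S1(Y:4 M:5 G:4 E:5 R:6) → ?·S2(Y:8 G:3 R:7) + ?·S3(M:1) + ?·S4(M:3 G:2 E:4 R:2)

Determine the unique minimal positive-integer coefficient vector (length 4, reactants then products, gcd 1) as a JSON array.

Y: 4·4 = 16 | 2·8+5·0+5·0 = 16
M: 4·5 = 20 | 2·0+5·1+5·3 = 20
G: 4·4 = 16 | 2·3+5·0+5·2 = 16
E: 4·5 = 20 | 2·0+5·0+5·4 = 20
R: 4·6 = 24 | 2·7+5·0+5·2 = 24
gcd(4,2,5,5) = 1

Coefficients: [4, 2, 5, 5]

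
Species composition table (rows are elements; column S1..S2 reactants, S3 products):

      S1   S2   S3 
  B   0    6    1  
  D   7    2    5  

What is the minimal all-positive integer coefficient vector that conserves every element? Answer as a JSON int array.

Coefficients: [4, 1, 6]

B: 4·0+1·6 = 6 | 6·1 = 6
D: 4·7+1·2 = 30 | 6·5 = 30
gcd(4,1,6) = 1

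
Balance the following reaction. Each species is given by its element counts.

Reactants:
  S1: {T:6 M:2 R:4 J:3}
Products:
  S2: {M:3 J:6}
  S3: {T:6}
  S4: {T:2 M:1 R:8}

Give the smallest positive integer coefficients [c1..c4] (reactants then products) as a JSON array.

Coefficients: [6, 3, 5, 3]

T: 6·6 = 36 | 3·0+5·6+3·2 = 36
M: 6·2 = 12 | 3·3+5·0+3·1 = 12
R: 6·4 = 24 | 3·0+5·0+3·8 = 24
J: 6·3 = 18 | 3·6+5·0+3·0 = 18
gcd(6,3,5,3) = 1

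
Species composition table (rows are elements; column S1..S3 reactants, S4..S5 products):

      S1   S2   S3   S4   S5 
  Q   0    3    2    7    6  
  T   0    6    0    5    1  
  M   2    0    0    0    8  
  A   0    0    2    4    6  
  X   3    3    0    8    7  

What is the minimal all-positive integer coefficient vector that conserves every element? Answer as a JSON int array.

Coefficients: [4, 1, 5, 1, 1]

Q: 4·0+1·3+5·2 = 13 | 1·7+1·6 = 13
T: 4·0+1·6+5·0 = 6 | 1·5+1·1 = 6
M: 4·2+1·0+5·0 = 8 | 1·0+1·8 = 8
A: 4·0+1·0+5·2 = 10 | 1·4+1·6 = 10
X: 4·3+1·3+5·0 = 15 | 1·8+1·7 = 15
gcd(4,1,5,1,1) = 1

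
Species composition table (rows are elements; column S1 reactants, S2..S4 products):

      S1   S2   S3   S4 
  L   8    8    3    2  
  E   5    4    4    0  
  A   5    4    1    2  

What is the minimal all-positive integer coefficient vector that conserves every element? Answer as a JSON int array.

L: 4·8 = 32 | 1·8+4·3+6·2 = 32
E: 4·5 = 20 | 1·4+4·4+6·0 = 20
A: 4·5 = 20 | 1·4+4·1+6·2 = 20
gcd(4,1,4,6) = 1

Coefficients: [4, 1, 4, 6]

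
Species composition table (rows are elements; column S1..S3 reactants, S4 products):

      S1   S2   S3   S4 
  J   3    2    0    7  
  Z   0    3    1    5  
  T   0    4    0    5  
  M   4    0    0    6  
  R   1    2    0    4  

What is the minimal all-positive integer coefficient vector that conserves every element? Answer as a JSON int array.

J: 6·3+5·2+5·0 = 28 | 4·7 = 28
Z: 6·0+5·3+5·1 = 20 | 4·5 = 20
T: 6·0+5·4+5·0 = 20 | 4·5 = 20
M: 6·4+5·0+5·0 = 24 | 4·6 = 24
R: 6·1+5·2+5·0 = 16 | 4·4 = 16
gcd(6,5,5,4) = 1

Coefficients: [6, 5, 5, 4]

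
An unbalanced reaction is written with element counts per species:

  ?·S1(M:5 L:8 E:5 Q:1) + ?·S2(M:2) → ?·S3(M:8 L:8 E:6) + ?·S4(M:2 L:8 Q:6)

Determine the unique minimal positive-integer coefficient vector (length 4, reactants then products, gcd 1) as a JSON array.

Coefficients: [6, 6, 5, 1]

M: 6·5+6·2 = 42 | 5·8+1·2 = 42
L: 6·8+6·0 = 48 | 5·8+1·8 = 48
E: 6·5+6·0 = 30 | 5·6+1·0 = 30
Q: 6·1+6·0 = 6 | 5·0+1·6 = 6
gcd(6,6,5,1) = 1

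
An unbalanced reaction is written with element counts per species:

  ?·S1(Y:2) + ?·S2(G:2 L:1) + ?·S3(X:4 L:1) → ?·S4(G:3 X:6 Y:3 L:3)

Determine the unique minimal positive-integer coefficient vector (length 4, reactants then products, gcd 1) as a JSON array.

Coefficients: [3, 3, 3, 2]

G: 3·0+3·2+3·0 = 6 | 2·3 = 6
X: 3·0+3·0+3·4 = 12 | 2·6 = 12
Y: 3·2+3·0+3·0 = 6 | 2·3 = 6
L: 3·0+3·1+3·1 = 6 | 2·3 = 6
gcd(3,3,3,2) = 1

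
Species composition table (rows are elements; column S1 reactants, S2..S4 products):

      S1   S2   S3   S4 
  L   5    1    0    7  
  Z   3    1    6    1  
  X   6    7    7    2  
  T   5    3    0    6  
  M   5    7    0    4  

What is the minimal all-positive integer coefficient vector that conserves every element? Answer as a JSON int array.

L: 3·5 = 15 | 1·1+1·0+2·7 = 15
Z: 3·3 = 9 | 1·1+1·6+2·1 = 9
X: 3·6 = 18 | 1·7+1·7+2·2 = 18
T: 3·5 = 15 | 1·3+1·0+2·6 = 15
M: 3·5 = 15 | 1·7+1·0+2·4 = 15
gcd(3,1,1,2) = 1

Coefficients: [3, 1, 1, 2]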